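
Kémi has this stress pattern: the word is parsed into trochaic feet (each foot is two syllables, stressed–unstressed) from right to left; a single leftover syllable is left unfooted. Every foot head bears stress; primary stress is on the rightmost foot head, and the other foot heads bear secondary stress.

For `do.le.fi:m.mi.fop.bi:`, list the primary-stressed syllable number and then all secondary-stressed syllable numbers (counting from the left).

Parse right to left into trochaic (ˈσσ) feet: (ˈdo.le) (ˈfi:m.mi) (ˈfop.bi:).
Foot heads (stressed positions): 1, 3, 5.
End Rule Rightmost: primary stress on the rightmost head = syllable 5.
Secondary stress on 1, 3: ˌdo.le.ˌfi:m.mi.ˈfop.bi:.

primary 5, secondary 1, 3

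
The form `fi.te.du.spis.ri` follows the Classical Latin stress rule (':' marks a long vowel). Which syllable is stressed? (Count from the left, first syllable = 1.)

4

Classical Latin: stress the penult if heavy (long vowel or closed), else the antepenult.
Weights: 3 du L, 4 spis H, 5 ri L.
The penult (syllable 4, spis) is heavy, so it takes stress.
Stress on syllable 4: fi.te.du.ˈspis.ri.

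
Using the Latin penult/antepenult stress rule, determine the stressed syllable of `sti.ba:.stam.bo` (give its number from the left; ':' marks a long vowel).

3

Classical Latin: stress the penult if heavy (long vowel or closed), else the antepenult.
Weights: 2 ba: H, 3 stam H, 4 bo L.
The penult (syllable 3, stam) is heavy, so it takes stress.
Stress on syllable 3: sti.ba:.ˈstam.bo.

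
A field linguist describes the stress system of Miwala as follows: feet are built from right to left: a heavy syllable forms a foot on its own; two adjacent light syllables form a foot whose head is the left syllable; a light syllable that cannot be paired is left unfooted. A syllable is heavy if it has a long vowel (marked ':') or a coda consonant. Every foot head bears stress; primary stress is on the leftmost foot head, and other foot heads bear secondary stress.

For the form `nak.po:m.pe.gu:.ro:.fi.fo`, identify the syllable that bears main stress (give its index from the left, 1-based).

1

Weights: 1 nak H, 2 po:m H, 3 pe L, 4 gu: H, 5 ro: H, 6 fi L, 7 fo L.
Parse right to left (heavy = foot alone; LL = one foot; stranded L unfooted): (ˈnak) (ˈpo:m) pe (ˈgu:) (ˈro:) (ˈfi.fo).
Foot heads: 1, 2, 4, 5, 6.
Primary stress on the leftmost head = syllable 1.
Primary stress: syllable 1 → ˈnak.po:m.pe.gu:.ro:.fi.fo.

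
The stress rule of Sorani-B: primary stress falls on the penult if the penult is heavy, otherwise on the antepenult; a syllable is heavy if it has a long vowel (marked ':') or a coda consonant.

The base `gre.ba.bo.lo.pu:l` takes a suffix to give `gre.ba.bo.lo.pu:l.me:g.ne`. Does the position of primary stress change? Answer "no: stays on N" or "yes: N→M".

Base `gre.ba.bo.lo.pu:l` (5 syllables):
  Weights: 3 bo L, 4 lo L, 5 pu:l H.
  The penult (syllable 4, lo) is light, so stress falls on the antepenult (syllable 3, bo).
  → primary stress on syllable 3.
Suffixed `gre.ba.bo.lo.pu:l.me:g.ne` (7 syllables):
  Weights: 5 pu:l H, 6 me:g H, 7 ne L.
  The penult (syllable 6, me:g) is heavy, so it takes stress.
  → primary stress on syllable 6.

yes: 3→6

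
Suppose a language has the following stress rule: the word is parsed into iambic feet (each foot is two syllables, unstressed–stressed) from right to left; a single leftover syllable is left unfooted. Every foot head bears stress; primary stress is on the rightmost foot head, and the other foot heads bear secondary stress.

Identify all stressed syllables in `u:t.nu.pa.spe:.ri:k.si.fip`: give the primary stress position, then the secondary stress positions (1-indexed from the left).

primary 7, secondary 3, 5

Parse right to left into iambic (σˈσ) feet: u:t (nu.ˈpa) (spe:.ˈri:k) (si.ˈfip). Syllable 1 is left unfooted.
Foot heads (stressed positions): 3, 5, 7.
End Rule Rightmost: primary stress on the rightmost head = syllable 7.
Secondary stress on 3, 5: u:t.nu.ˌpa.spe:.ˌri:k.si.ˈfip.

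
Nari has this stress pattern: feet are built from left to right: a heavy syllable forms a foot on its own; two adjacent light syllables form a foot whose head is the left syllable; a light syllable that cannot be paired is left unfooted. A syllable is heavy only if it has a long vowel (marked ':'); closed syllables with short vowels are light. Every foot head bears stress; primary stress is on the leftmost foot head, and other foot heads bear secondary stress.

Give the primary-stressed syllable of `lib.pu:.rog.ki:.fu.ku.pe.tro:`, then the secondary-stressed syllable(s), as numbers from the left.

primary 2, secondary 4, 5, 8

Weights: 1 lib L, 2 pu: H, 3 rog L, 4 ki: H, 5 fu L, 6 ku L, 7 pe L, 8 tro: H.
Parse left to right (heavy = foot alone; LL = one foot; stranded L unfooted): lib (ˈpu:) rog (ˈki:) (ˈfu.ku) pe (ˈtro:).
Foot heads: 2, 4, 5, 8.
Primary stress on the leftmost head = syllable 2.
Secondary stress on 4, 5, 8: lib.ˈpu:.rog.ˌki:.ˌfu.ku.pe.ˌtro:.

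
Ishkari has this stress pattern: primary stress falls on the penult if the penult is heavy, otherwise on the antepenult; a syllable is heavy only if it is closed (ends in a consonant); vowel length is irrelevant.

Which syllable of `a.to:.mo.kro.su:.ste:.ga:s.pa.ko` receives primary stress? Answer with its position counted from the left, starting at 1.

Weights: 7 ga:s H, 8 pa L, 9 ko L.
The penult (syllable 8, pa) is light, so stress falls on the antepenult (syllable 7, ga:s).
Primary stress: syllable 7 → a.to:.mo.kro.su:.ste:.ˈga:s.pa.ko.

7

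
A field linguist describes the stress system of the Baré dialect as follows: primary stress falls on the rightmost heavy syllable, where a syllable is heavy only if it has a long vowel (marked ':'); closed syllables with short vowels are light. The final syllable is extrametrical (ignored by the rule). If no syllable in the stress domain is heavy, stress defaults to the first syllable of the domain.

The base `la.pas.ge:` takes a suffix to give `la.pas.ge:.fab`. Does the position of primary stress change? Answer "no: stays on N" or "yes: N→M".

Base `la.pas.ge:` (3 syllables):
  The final syllable (3, ge:) is extrametrical; the stress domain is syllables 1–2.
  Weights: 1 la L, 2 pas L.
  No heavy syllable in the domain; default to the first syllable of the domain = syllable 1.
  → primary stress on syllable 1.
Suffixed `la.pas.ge:.fab` (4 syllables):
  The final syllable (4, fab) is extrametrical; the stress domain is syllables 1–3.
  Weights: 1 la L, 2 pas L, 3 ge: H.
  Heavy syllables in the domain: 3. The rightmost is syllable 3 (ge:).
  → primary stress on syllable 3.

yes: 1→3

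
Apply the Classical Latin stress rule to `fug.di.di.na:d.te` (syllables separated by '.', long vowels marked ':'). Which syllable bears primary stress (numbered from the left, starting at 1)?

4

Classical Latin: stress the penult if heavy (long vowel or closed), else the antepenult.
Weights: 3 di L, 4 na:d H, 5 te L.
The penult (syllable 4, na:d) is heavy, so it takes stress.
Stress on syllable 4: fug.di.di.ˈna:d.te.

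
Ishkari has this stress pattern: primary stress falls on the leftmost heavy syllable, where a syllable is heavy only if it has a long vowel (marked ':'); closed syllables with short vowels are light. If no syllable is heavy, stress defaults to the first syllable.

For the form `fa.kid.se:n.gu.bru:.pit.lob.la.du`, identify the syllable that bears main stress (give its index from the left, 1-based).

3

Weights: 1 fa L, 2 kid L, 3 se:n H, 4 gu L, 5 bru: H, 6 pit L, 7 lob L, 8 la L, 9 du L.
Heavy syllables in the domain: 3, 5. The leftmost is syllable 3 (se:n).
Primary stress: syllable 3 → fa.kid.ˈse:n.gu.bru:.pit.lob.la.du.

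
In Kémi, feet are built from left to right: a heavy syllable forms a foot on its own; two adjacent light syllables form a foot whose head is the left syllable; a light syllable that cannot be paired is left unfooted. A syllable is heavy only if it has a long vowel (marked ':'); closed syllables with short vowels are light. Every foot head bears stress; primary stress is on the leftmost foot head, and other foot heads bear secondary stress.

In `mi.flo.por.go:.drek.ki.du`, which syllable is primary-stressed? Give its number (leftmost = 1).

Weights: 1 mi L, 2 flo L, 3 por L, 4 go: H, 5 drek L, 6 ki L, 7 du L.
Parse left to right (heavy = foot alone; LL = one foot; stranded L unfooted): (ˈmi.flo) por (ˈgo:) (ˈdrek.ki) du.
Foot heads: 1, 4, 5.
Primary stress on the leftmost head = syllable 1.
Primary stress: syllable 1 → ˈmi.flo.por.go:.drek.ki.du.

1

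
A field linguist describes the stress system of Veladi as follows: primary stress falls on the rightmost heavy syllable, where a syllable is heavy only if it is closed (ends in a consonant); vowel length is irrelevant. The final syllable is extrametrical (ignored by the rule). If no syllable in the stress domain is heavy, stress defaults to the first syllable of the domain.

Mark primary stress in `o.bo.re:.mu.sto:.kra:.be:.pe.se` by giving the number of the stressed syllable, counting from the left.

The final syllable (9, se) is extrametrical; the stress domain is syllables 1–8.
Weights: 1 o L, 2 bo L, 3 re: L, 4 mu L, 5 sto: L, 6 kra: L, 7 be: L, 8 pe L.
No heavy syllable in the domain; default to the first syllable of the domain = syllable 1.
Primary stress: syllable 1 → ˈo.bo.re:.mu.sto:.kra:.be:.pe.se.

1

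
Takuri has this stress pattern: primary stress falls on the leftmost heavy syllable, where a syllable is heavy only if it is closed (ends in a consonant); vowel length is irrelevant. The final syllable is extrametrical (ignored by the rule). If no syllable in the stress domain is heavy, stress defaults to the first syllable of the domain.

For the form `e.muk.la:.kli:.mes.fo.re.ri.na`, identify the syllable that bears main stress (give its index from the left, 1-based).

The final syllable (9, na) is extrametrical; the stress domain is syllables 1–8.
Weights: 1 e L, 2 muk H, 3 la: L, 4 kli: L, 5 mes H, 6 fo L, 7 re L, 8 ri L.
Heavy syllables in the domain: 2, 5. The leftmost is syllable 2 (muk).
Primary stress: syllable 2 → e.ˈmuk.la:.kli:.mes.fo.re.ri.na.

2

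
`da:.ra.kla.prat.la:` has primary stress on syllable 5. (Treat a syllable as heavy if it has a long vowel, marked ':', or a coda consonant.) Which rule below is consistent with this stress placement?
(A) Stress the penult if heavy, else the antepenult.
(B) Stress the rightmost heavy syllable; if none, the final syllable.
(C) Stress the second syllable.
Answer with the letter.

B

Rule A → syllable 4 (observed: 5).
Rule B → syllable 5 ✓.
Rule C → syllable 2 (observed: 5).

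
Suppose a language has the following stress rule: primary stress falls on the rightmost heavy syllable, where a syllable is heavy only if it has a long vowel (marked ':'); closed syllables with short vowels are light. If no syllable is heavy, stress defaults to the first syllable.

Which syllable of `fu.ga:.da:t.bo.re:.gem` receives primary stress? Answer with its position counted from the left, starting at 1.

5

Weights: 1 fu L, 2 ga: H, 3 da:t H, 4 bo L, 5 re: H, 6 gem L.
Heavy syllables in the domain: 2, 3, 5. The rightmost is syllable 5 (re:).
Primary stress: syllable 5 → fu.ga:.da:t.bo.ˈre:.gem.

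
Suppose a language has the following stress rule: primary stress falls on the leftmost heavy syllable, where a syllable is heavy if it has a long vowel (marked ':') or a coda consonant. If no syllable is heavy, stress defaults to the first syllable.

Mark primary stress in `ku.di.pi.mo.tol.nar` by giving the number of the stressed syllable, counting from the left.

5

Weights: 1 ku L, 2 di L, 3 pi L, 4 mo L, 5 tol H, 6 nar H.
Heavy syllables in the domain: 5, 6. The leftmost is syllable 5 (tol).
Primary stress: syllable 5 → ku.di.pi.mo.ˈtol.nar.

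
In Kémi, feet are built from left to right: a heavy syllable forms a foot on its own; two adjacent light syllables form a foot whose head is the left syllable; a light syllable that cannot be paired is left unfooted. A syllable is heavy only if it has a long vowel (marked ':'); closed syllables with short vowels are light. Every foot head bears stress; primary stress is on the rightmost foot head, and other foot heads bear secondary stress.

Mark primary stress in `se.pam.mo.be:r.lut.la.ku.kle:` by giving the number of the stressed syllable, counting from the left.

8

Weights: 1 se L, 2 pam L, 3 mo L, 4 be:r H, 5 lut L, 6 la L, 7 ku L, 8 kle: H.
Parse left to right (heavy = foot alone; LL = one foot; stranded L unfooted): (ˈse.pam) mo (ˈbe:r) (ˈlut.la) ku (ˈkle:).
Foot heads: 1, 4, 5, 8.
Primary stress on the rightmost head = syllable 8.
Primary stress: syllable 8 → se.pam.mo.be:r.lut.la.ku.ˈkle:.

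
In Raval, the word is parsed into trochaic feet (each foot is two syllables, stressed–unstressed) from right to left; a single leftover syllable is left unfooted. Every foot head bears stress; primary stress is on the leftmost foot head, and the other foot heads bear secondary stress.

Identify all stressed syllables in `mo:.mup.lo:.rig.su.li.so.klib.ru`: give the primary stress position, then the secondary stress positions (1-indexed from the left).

Parse right to left into trochaic (ˈσσ) feet: mo: (ˈmup.lo:) (ˈrig.su) (ˈli.so) (ˈklib.ru). Syllable 1 is left unfooted.
Foot heads (stressed positions): 2, 4, 6, 8.
End Rule Leftmost: primary stress on the leftmost head = syllable 2.
Secondary stress on 4, 6, 8: mo:.ˈmup.lo:.ˌrig.su.ˌli.so.ˌklib.ru.

primary 2, secondary 4, 6, 8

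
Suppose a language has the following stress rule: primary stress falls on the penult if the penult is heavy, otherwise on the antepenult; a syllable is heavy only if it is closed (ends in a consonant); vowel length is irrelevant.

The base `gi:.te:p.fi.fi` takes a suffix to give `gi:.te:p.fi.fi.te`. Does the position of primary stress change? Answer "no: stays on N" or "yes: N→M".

Base `gi:.te:p.fi.fi` (4 syllables):
  Weights: 2 te:p H, 3 fi L, 4 fi L.
  The penult (syllable 3, fi) is light, so stress falls on the antepenult (syllable 2, te:p).
  → primary stress on syllable 2.
Suffixed `gi:.te:p.fi.fi.te` (5 syllables):
  Weights: 3 fi L, 4 fi L, 5 te L.
  The penult (syllable 4, fi) is light, so stress falls on the antepenult (syllable 3, fi).
  → primary stress on syllable 3.

yes: 2→3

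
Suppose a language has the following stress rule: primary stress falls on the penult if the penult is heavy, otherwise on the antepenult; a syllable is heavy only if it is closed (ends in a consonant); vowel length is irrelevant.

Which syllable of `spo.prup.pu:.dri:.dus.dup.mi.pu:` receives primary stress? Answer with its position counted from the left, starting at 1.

Weights: 6 dup H, 7 mi L, 8 pu: L.
The penult (syllable 7, mi) is light, so stress falls on the antepenult (syllable 6, dup).
Primary stress: syllable 6 → spo.prup.pu:.dri:.dus.ˈdup.mi.pu:.

6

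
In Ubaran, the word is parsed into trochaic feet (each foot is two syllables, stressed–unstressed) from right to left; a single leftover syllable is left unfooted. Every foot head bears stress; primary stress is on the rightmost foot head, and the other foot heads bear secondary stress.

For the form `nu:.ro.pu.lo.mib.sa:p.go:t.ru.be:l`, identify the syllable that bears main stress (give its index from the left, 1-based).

Parse right to left into trochaic (ˈσσ) feet: nu: (ˈro.pu) (ˈlo.mib) (ˈsa:p.go:t) (ˈru.be:l). Syllable 1 is left unfooted.
Foot heads (stressed positions): 2, 4, 6, 8.
End Rule Rightmost: primary stress on the rightmost head = syllable 8.
Primary stress: syllable 8 → nu:.ro.pu.lo.mib.sa:p.go:t.ˈru.be:l.

8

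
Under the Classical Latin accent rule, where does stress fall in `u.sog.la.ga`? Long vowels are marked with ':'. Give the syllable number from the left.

Classical Latin: stress the penult if heavy (long vowel or closed), else the antepenult.
Weights: 2 sog H, 3 la L, 4 ga L.
The penult (syllable 3, la) is light, so stress falls on the antepenult (syllable 2, sog).
Stress on syllable 2: u.ˈsog.la.ga.

2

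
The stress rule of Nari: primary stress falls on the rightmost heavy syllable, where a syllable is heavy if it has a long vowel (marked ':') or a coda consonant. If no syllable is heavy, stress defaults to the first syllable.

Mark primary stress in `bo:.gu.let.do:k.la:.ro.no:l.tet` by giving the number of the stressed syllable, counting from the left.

8

Weights: 1 bo: H, 2 gu L, 3 let H, 4 do:k H, 5 la: H, 6 ro L, 7 no:l H, 8 tet H.
Heavy syllables in the domain: 1, 3, 4, 5, 7, 8. The rightmost is syllable 8 (tet).
Primary stress: syllable 8 → bo:.gu.let.do:k.la:.ro.no:l.ˈtet.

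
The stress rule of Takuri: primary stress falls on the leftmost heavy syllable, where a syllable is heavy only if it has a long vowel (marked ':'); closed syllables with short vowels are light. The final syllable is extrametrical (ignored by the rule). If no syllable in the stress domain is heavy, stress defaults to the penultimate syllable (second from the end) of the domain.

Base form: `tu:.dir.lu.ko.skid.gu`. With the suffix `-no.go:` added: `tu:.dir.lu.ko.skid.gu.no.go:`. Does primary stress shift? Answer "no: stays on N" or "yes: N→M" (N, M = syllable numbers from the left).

no: stays on 1

Base `tu:.dir.lu.ko.skid.gu` (6 syllables):
  The final syllable (6, gu) is extrametrical; the stress domain is syllables 1–5.
  Weights: 1 tu: H, 2 dir L, 3 lu L, 4 ko L, 5 skid L.
  Heavy syllables in the domain: 1. The leftmost is syllable 1 (tu:).
  → primary stress on syllable 1.
Suffixed `tu:.dir.lu.ko.skid.gu.no.go:` (8 syllables):
  The final syllable (8, go:) is extrametrical; the stress domain is syllables 1–7.
  Weights: 1 tu: H, 2 dir L, 3 lu L, 4 ko L, 5 skid L, 6 gu L, 7 no L.
  Heavy syllables in the domain: 1. The leftmost is syllable 1 (tu:).
  → primary stress on syllable 1.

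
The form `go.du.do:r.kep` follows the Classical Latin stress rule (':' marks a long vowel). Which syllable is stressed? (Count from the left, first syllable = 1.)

3

Classical Latin: stress the penult if heavy (long vowel or closed), else the antepenult.
Weights: 2 du L, 3 do:r H, 4 kep H.
The penult (syllable 3, do:r) is heavy, so it takes stress.
Stress on syllable 3: go.du.ˈdo:r.kep.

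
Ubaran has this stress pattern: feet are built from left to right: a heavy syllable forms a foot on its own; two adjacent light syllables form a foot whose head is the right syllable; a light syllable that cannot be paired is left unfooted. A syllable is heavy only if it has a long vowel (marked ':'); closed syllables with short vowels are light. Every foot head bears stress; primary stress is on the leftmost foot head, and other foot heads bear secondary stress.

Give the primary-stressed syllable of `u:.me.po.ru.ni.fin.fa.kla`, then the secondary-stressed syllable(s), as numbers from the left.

primary 1, secondary 3, 5, 7

Weights: 1 u: H, 2 me L, 3 po L, 4 ru L, 5 ni L, 6 fin L, 7 fa L, 8 kla L.
Parse left to right (heavy = foot alone; LL = one foot; stranded L unfooted): (ˈu:) (me.ˈpo) (ru.ˈni) (fin.ˈfa) kla.
Foot heads: 1, 3, 5, 7.
Primary stress on the leftmost head = syllable 1.
Secondary stress on 3, 5, 7: ˈu:.me.ˌpo.ru.ˌni.fin.ˌfa.kla.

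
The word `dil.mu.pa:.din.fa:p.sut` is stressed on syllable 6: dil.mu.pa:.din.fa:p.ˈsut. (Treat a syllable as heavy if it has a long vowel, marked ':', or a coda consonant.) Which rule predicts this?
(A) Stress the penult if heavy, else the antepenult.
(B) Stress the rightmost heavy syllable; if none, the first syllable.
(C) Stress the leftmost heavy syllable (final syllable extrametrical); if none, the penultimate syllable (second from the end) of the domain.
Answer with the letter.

B

Rule A → syllable 5 (observed: 6).
Rule B → syllable 6 ✓.
Rule C → syllable 1 (observed: 6).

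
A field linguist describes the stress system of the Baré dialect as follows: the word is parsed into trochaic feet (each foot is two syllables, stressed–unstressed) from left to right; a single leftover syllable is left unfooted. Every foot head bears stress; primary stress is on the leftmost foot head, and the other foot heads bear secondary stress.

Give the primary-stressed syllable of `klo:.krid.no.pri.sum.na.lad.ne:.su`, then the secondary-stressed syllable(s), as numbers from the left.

primary 1, secondary 3, 5, 7

Parse left to right into trochaic (ˈσσ) feet: (ˈklo:.krid) (ˈno.pri) (ˈsum.na) (ˈlad.ne:) su. Syllable 9 is left unfooted.
Foot heads (stressed positions): 1, 3, 5, 7.
End Rule Leftmost: primary stress on the leftmost head = syllable 1.
Secondary stress on 3, 5, 7: ˈklo:.krid.ˌno.pri.ˌsum.na.ˌlad.ne:.su.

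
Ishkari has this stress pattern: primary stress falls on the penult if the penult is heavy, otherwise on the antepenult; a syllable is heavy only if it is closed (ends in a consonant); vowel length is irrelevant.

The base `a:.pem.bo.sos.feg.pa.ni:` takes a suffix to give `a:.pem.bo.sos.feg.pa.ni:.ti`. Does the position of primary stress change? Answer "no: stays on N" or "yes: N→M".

Base `a:.pem.bo.sos.feg.pa.ni:` (7 syllables):
  Weights: 5 feg H, 6 pa L, 7 ni: L.
  The penult (syllable 6, pa) is light, so stress falls on the antepenult (syllable 5, feg).
  → primary stress on syllable 5.
Suffixed `a:.pem.bo.sos.feg.pa.ni:.ti` (8 syllables):
  Weights: 6 pa L, 7 ni: L, 8 ti L.
  The penult (syllable 7, ni:) is light, so stress falls on the antepenult (syllable 6, pa).
  → primary stress on syllable 6.

yes: 5→6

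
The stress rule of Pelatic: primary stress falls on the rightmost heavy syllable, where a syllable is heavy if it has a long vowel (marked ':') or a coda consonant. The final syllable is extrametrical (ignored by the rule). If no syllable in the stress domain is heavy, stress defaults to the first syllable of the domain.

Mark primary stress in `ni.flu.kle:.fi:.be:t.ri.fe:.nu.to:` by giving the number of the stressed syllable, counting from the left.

7

The final syllable (9, to:) is extrametrical; the stress domain is syllables 1–8.
Weights: 1 ni L, 2 flu L, 3 kle: H, 4 fi: H, 5 be:t H, 6 ri L, 7 fe: H, 8 nu L.
Heavy syllables in the domain: 3, 4, 5, 7. The rightmost is syllable 7 (fe:).
Primary stress: syllable 7 → ni.flu.kle:.fi:.be:t.ri.ˈfe:.nu.to:.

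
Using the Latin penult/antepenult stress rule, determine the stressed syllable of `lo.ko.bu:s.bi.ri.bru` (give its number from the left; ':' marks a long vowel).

Classical Latin: stress the penult if heavy (long vowel or closed), else the antepenult.
Weights: 4 bi L, 5 ri L, 6 bru L.
The penult (syllable 5, ri) is light, so stress falls on the antepenult (syllable 4, bi).
Stress on syllable 4: lo.ko.bu:s.ˈbi.ri.bru.

4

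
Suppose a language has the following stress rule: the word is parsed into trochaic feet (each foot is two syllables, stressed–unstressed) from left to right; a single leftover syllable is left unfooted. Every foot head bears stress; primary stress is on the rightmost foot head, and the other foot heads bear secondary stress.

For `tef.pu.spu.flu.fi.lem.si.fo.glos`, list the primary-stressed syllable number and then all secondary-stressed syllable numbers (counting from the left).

primary 7, secondary 1, 3, 5

Parse left to right into trochaic (ˈσσ) feet: (ˈtef.pu) (ˈspu.flu) (ˈfi.lem) (ˈsi.fo) glos. Syllable 9 is left unfooted.
Foot heads (stressed positions): 1, 3, 5, 7.
End Rule Rightmost: primary stress on the rightmost head = syllable 7.
Secondary stress on 1, 3, 5: ˌtef.pu.ˌspu.flu.ˌfi.lem.ˈsi.fo.glos.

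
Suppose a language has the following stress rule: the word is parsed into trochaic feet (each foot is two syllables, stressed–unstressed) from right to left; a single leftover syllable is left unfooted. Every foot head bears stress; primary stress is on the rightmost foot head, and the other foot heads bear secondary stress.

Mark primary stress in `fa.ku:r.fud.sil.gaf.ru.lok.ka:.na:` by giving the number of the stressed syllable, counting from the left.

8

Parse right to left into trochaic (ˈσσ) feet: fa (ˈku:r.fud) (ˈsil.gaf) (ˈru.lok) (ˈka:.na:). Syllable 1 is left unfooted.
Foot heads (stressed positions): 2, 4, 6, 8.
End Rule Rightmost: primary stress on the rightmost head = syllable 8.
Primary stress: syllable 8 → fa.ku:r.fud.sil.gaf.ru.lok.ˈka:.na:.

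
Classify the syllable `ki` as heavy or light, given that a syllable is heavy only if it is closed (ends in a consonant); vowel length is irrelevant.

`ki`: short vowel, open (no coda). Open (no coda) → light.

light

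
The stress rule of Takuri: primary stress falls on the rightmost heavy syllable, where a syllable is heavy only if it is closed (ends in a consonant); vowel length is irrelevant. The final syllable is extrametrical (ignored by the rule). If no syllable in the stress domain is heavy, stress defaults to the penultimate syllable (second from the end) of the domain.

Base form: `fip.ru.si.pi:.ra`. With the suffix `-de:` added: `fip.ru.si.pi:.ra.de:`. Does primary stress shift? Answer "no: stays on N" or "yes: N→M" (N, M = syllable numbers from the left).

Base `fip.ru.si.pi:.ra` (5 syllables):
  The final syllable (5, ra) is extrametrical; the stress domain is syllables 1–4.
  Weights: 1 fip H, 2 ru L, 3 si L, 4 pi: L.
  Heavy syllables in the domain: 1. The rightmost is syllable 1 (fip).
  → primary stress on syllable 1.
Suffixed `fip.ru.si.pi:.ra.de:` (6 syllables):
  The final syllable (6, de:) is extrametrical; the stress domain is syllables 1–5.
  Weights: 1 fip H, 2 ru L, 3 si L, 4 pi: L, 5 ra L.
  Heavy syllables in the domain: 1. The rightmost is syllable 1 (fip).
  → primary stress on syllable 1.

no: stays on 1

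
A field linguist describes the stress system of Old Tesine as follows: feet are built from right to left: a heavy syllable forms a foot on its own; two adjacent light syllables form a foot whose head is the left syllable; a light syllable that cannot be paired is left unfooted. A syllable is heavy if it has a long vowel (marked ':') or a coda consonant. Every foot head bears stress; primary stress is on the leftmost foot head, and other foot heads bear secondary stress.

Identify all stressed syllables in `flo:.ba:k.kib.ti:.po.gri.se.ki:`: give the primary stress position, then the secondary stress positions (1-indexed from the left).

primary 1, secondary 2, 3, 4, 6, 8

Weights: 1 flo: H, 2 ba:k H, 3 kib H, 4 ti: H, 5 po L, 6 gri L, 7 se L, 8 ki: H.
Parse right to left (heavy = foot alone; LL = one foot; stranded L unfooted): (ˈflo:) (ˈba:k) (ˈkib) (ˈti:) po (ˈgri.se) (ˈki:).
Foot heads: 1, 2, 3, 4, 6, 8.
Primary stress on the leftmost head = syllable 1.
Secondary stress on 2, 3, 4, 6, 8: ˈflo:.ˌba:k.ˌkib.ˌti:.po.ˌgri.se.ˌki:.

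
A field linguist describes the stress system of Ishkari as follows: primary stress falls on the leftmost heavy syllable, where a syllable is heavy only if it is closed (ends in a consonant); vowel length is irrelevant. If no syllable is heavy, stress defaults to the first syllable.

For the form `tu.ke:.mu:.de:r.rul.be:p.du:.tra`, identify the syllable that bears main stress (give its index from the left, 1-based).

Weights: 1 tu L, 2 ke: L, 3 mu: L, 4 de:r H, 5 rul H, 6 be:p H, 7 du: L, 8 tra L.
Heavy syllables in the domain: 4, 5, 6. The leftmost is syllable 4 (de:r).
Primary stress: syllable 4 → tu.ke:.mu:.ˈde:r.rul.be:p.du:.tra.

4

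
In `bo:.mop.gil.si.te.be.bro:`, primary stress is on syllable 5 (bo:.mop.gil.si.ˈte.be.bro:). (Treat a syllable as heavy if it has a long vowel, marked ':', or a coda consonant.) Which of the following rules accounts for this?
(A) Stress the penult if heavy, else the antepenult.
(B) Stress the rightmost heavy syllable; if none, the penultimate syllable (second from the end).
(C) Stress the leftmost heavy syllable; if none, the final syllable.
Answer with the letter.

A

Rule A → syllable 5 ✓.
Rule B → syllable 7 (observed: 5).
Rule C → syllable 1 (observed: 5).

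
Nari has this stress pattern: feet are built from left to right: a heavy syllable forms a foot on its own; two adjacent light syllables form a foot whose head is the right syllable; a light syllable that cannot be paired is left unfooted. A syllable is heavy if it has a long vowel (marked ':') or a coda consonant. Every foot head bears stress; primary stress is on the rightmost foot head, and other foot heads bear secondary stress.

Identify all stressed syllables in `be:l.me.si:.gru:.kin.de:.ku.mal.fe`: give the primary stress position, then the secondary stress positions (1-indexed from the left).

primary 8, secondary 1, 3, 4, 5, 6

Weights: 1 be:l H, 2 me L, 3 si: H, 4 gru: H, 5 kin H, 6 de: H, 7 ku L, 8 mal H, 9 fe L.
Parse left to right (heavy = foot alone; LL = one foot; stranded L unfooted): (ˈbe:l) me (ˈsi:) (ˈgru:) (ˈkin) (ˈde:) ku (ˈmal) fe.
Foot heads: 1, 3, 4, 5, 6, 8.
Primary stress on the rightmost head = syllable 8.
Secondary stress on 1, 3, 4, 5, 6: ˌbe:l.me.ˌsi:.ˌgru:.ˌkin.ˌde:.ku.ˈmal.fe.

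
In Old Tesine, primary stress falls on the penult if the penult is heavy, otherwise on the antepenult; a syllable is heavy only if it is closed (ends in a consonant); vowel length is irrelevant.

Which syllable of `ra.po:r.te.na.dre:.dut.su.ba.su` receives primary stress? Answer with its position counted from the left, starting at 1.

Weights: 7 su L, 8 ba L, 9 su L.
The penult (syllable 8, ba) is light, so stress falls on the antepenult (syllable 7, su).
Primary stress: syllable 7 → ra.po:r.te.na.dre:.dut.ˈsu.ba.su.

7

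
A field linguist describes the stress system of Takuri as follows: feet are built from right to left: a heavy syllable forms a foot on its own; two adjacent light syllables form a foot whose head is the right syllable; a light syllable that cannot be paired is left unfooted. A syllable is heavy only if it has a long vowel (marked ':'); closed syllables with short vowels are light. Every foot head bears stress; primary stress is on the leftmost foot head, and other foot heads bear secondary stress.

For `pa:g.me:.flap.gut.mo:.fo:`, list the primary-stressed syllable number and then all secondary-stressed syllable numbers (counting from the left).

Weights: 1 pa:g H, 2 me: H, 3 flap L, 4 gut L, 5 mo: H, 6 fo: H.
Parse right to left (heavy = foot alone; LL = one foot; stranded L unfooted): (ˈpa:g) (ˈme:) (flap.ˈgut) (ˈmo:) (ˈfo:).
Foot heads: 1, 2, 4, 5, 6.
Primary stress on the leftmost head = syllable 1.
Secondary stress on 2, 4, 5, 6: ˈpa:g.ˌme:.flap.ˌgut.ˌmo:.ˌfo:.

primary 1, secondary 2, 4, 5, 6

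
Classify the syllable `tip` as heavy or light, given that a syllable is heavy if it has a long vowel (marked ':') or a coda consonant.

heavy

`tip`: short vowel, closed (coda /p/). Closed → heavy.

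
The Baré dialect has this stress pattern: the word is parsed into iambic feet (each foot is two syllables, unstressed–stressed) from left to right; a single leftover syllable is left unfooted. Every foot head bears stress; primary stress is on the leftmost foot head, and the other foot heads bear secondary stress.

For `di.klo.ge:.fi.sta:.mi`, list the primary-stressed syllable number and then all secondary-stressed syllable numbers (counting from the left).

primary 2, secondary 4, 6

Parse left to right into iambic (σˈσ) feet: (di.ˈklo) (ge:.ˈfi) (sta:.ˈmi).
Foot heads (stressed positions): 2, 4, 6.
End Rule Leftmost: primary stress on the leftmost head = syllable 2.
Secondary stress on 4, 6: di.ˈklo.ge:.ˌfi.sta:.ˌmi.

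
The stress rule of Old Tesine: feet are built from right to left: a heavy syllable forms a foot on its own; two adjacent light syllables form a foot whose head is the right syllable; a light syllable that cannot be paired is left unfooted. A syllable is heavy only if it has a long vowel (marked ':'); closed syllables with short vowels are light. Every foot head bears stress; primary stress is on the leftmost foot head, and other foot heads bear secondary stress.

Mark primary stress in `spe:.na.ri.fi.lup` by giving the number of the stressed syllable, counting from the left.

Weights: 1 spe: H, 2 na L, 3 ri L, 4 fi L, 5 lup L.
Parse right to left (heavy = foot alone; LL = one foot; stranded L unfooted): (ˈspe:) (na.ˈri) (fi.ˈlup).
Foot heads: 1, 3, 5.
Primary stress on the leftmost head = syllable 1.
Primary stress: syllable 1 → ˈspe:.na.ri.fi.lup.

1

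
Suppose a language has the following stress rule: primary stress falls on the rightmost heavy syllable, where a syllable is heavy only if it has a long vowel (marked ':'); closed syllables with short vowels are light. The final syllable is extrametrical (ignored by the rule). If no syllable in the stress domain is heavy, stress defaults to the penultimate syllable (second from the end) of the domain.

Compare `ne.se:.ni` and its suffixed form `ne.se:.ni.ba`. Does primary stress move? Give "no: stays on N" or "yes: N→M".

Base `ne.se:.ni` (3 syllables):
  The final syllable (3, ni) is extrametrical; the stress domain is syllables 1–2.
  Weights: 1 ne L, 2 se: H.
  Heavy syllables in the domain: 2. The rightmost is syllable 2 (se:).
  → primary stress on syllable 2.
Suffixed `ne.se:.ni.ba` (4 syllables):
  The final syllable (4, ba) is extrametrical; the stress domain is syllables 1–3.
  Weights: 1 ne L, 2 se: H, 3 ni L.
  Heavy syllables in the domain: 2. The rightmost is syllable 2 (se:).
  → primary stress on syllable 2.

no: stays on 2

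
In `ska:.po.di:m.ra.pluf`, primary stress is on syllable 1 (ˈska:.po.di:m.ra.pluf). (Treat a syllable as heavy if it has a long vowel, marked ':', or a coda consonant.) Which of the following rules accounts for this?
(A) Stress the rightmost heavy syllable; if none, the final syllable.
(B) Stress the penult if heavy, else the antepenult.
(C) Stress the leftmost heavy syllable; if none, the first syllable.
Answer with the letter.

Rule A → syllable 5 (observed: 1).
Rule B → syllable 3 (observed: 1).
Rule C → syllable 1 ✓.

C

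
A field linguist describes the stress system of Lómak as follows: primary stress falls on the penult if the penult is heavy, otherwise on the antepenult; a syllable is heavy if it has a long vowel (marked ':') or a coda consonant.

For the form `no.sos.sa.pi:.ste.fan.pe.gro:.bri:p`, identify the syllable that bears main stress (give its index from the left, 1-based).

8

Weights: 7 pe L, 8 gro: H, 9 bri:p H.
The penult (syllable 8, gro:) is heavy, so it takes stress.
Primary stress: syllable 8 → no.sos.sa.pi:.ste.fan.pe.ˈgro:.bri:p.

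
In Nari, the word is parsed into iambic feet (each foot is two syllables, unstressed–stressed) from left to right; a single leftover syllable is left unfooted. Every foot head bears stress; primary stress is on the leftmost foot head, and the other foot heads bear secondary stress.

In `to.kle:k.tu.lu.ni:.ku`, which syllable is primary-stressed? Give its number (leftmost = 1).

Parse left to right into iambic (σˈσ) feet: (to.ˈkle:k) (tu.ˈlu) (ni:.ˈku).
Foot heads (stressed positions): 2, 4, 6.
End Rule Leftmost: primary stress on the leftmost head = syllable 2.
Primary stress: syllable 2 → to.ˈkle:k.tu.lu.ni:.ku.

2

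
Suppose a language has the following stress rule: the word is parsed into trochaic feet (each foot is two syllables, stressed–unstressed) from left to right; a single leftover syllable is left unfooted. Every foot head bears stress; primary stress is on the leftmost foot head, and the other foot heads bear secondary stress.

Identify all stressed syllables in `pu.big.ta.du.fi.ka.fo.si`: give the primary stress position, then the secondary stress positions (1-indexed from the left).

Parse left to right into trochaic (ˈσσ) feet: (ˈpu.big) (ˈta.du) (ˈfi.ka) (ˈfo.si).
Foot heads (stressed positions): 1, 3, 5, 7.
End Rule Leftmost: primary stress on the leftmost head = syllable 1.
Secondary stress on 3, 5, 7: ˈpu.big.ˌta.du.ˌfi.ka.ˌfo.si.

primary 1, secondary 3, 5, 7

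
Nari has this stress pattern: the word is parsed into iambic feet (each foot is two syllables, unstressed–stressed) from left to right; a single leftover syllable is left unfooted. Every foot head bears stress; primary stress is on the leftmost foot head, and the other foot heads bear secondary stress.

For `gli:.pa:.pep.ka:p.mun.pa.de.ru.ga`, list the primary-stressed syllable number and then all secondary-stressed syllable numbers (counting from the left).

primary 2, secondary 4, 6, 8

Parse left to right into iambic (σˈσ) feet: (gli:.ˈpa:) (pep.ˈka:p) (mun.ˈpa) (de.ˈru) ga. Syllable 9 is left unfooted.
Foot heads (stressed positions): 2, 4, 6, 8.
End Rule Leftmost: primary stress on the leftmost head = syllable 2.
Secondary stress on 4, 6, 8: gli:.ˈpa:.pep.ˌka:p.mun.ˌpa.de.ˌru.ga.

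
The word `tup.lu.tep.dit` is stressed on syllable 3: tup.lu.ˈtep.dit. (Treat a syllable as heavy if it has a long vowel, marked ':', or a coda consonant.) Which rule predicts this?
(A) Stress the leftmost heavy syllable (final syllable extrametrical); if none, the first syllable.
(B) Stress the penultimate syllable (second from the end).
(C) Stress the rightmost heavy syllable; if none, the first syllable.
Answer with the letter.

B

Rule A → syllable 1 (observed: 3).
Rule B → syllable 3 ✓.
Rule C → syllable 4 (observed: 3).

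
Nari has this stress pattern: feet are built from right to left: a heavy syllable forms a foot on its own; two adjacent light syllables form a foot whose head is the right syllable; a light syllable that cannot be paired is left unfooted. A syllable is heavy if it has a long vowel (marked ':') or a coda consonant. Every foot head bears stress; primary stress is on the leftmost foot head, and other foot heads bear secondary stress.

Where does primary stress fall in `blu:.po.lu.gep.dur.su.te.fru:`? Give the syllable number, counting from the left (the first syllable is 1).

1

Weights: 1 blu: H, 2 po L, 3 lu L, 4 gep H, 5 dur H, 6 su L, 7 te L, 8 fru: H.
Parse right to left (heavy = foot alone; LL = one foot; stranded L unfooted): (ˈblu:) (po.ˈlu) (ˈgep) (ˈdur) (su.ˈte) (ˈfru:).
Foot heads: 1, 3, 4, 5, 7, 8.
Primary stress on the leftmost head = syllable 1.
Primary stress: syllable 1 → ˈblu:.po.lu.gep.dur.su.te.fru:.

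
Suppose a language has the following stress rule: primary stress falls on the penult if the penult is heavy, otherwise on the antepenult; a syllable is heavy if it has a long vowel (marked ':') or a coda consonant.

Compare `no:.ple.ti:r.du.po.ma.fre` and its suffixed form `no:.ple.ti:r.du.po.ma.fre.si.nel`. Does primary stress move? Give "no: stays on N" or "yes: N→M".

Base `no:.ple.ti:r.du.po.ma.fre` (7 syllables):
  Weights: 5 po L, 6 ma L, 7 fre L.
  The penult (syllable 6, ma) is light, so stress falls on the antepenult (syllable 5, po).
  → primary stress on syllable 5.
Suffixed `no:.ple.ti:r.du.po.ma.fre.si.nel` (9 syllables):
  Weights: 7 fre L, 8 si L, 9 nel H.
  The penult (syllable 8, si) is light, so stress falls on the antepenult (syllable 7, fre).
  → primary stress on syllable 7.

yes: 5→7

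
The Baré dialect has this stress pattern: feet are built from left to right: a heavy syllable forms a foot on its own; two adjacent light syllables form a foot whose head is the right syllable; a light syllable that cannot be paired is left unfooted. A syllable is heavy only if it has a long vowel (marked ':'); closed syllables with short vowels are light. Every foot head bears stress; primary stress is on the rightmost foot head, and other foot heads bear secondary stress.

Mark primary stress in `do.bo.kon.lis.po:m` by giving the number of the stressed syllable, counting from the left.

Weights: 1 do L, 2 bo L, 3 kon L, 4 lis L, 5 po:m H.
Parse left to right (heavy = foot alone; LL = one foot; stranded L unfooted): (do.ˈbo) (kon.ˈlis) (ˈpo:m).
Foot heads: 2, 4, 5.
Primary stress on the rightmost head = syllable 5.
Primary stress: syllable 5 → do.bo.kon.lis.ˈpo:m.

5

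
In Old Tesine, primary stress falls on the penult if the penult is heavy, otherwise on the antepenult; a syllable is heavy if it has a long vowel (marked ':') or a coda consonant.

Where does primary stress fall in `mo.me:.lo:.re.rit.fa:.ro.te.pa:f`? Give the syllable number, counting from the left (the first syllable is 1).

Weights: 7 ro L, 8 te L, 9 pa:f H.
The penult (syllable 8, te) is light, so stress falls on the antepenult (syllable 7, ro).
Primary stress: syllable 7 → mo.me:.lo:.re.rit.fa:.ˈro.te.pa:f.

7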